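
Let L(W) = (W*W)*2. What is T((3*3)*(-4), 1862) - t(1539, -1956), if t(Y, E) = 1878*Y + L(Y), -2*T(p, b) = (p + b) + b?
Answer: -7629128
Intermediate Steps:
L(W) = 2*W² (L(W) = W²*2 = 2*W²)
T(p, b) = -b - p/2 (T(p, b) = -((p + b) + b)/2 = -((b + p) + b)/2 = -(p + 2*b)/2 = -b - p/2)
t(Y, E) = 2*Y² + 1878*Y (t(Y, E) = 1878*Y + 2*Y² = 2*Y² + 1878*Y)
T((3*3)*(-4), 1862) - t(1539, -1956) = (-1*1862 - 3*3*(-4)/2) - 2*1539*(939 + 1539) = (-1862 - 9*(-4)/2) - 2*1539*2478 = (-1862 - ½*(-36)) - 1*7627284 = (-1862 + 18) - 7627284 = -1844 - 7627284 = -7629128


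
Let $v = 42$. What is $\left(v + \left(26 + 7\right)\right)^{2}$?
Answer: $5625$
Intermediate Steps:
$\left(v + \left(26 + 7\right)\right)^{2} = \left(42 + \left(26 + 7\right)\right)^{2} = \left(42 + 33\right)^{2} = 75^{2} = 5625$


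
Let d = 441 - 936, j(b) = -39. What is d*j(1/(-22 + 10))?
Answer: 19305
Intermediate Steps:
d = -495
d*j(1/(-22 + 10)) = -495*(-39) = 19305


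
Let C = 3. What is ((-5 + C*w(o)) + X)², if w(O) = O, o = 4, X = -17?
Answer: 100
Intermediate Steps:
((-5 + C*w(o)) + X)² = ((-5 + 3*4) - 17)² = ((-5 + 12) - 17)² = (7 - 17)² = (-10)² = 100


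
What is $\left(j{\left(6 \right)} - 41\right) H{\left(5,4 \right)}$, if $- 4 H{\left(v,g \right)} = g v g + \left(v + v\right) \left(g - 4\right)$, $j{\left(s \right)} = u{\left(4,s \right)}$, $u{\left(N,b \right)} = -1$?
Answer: $840$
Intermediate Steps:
$j{\left(s \right)} = -1$
$H{\left(v,g \right)} = - \frac{v \left(-4 + g\right)}{2} - \frac{v g^{2}}{4}$ ($H{\left(v,g \right)} = - \frac{g v g + \left(v + v\right) \left(g - 4\right)}{4} = - \frac{v g^{2} + 2 v \left(-4 + g\right)}{4} = - \frac{v \left(-4 + g\right)}{2} - \frac{v g^{2}}{4}$)
$\left(j{\left(6 \right)} - 41\right) H{\left(5,4 \right)} = \left(-1 - 41\right) \frac{1}{4} \cdot 5 \left(8 - 4^{2} - 8\right) = - 42 \cdot \frac{1}{4} \cdot 5 \left(8 - 16 - 8\right) = - 42 \cdot \frac{1}{4} \cdot 5 \left(-16\right) = \left(-42\right) \left(-20\right) = 840$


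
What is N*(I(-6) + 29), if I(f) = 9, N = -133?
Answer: -5054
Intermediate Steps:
N*(I(-6) + 29) = -133*(9 + 29) = -133*38 = -5054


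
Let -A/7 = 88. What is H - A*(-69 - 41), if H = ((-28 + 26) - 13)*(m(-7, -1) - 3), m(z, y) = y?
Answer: -67700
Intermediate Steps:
A = -616 (A = -7*88 = -616)
H = 60 (H = ((-28 + 26) - 13)*(-1 - 3) = (-2 - 13)*(-4) = -15*(-4) = 60)
H - A*(-69 - 41) = 60 - (-616)*(-69 - 41) = 60 - (-616)*(-110) = 60 - 1*67760 = 60 - 67760 = -67700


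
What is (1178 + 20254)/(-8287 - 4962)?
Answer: -21432/13249 ≈ -1.6176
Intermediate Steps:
(1178 + 20254)/(-8287 - 4962) = 21432/(-13249) = 21432*(-1/13249) = -21432/13249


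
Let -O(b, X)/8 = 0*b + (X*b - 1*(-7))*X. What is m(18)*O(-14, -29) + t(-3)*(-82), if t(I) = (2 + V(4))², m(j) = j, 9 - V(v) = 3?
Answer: 1719440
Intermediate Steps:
V(v) = 6 (V(v) = 9 - 1*3 = 9 - 3 = 6)
O(b, X) = -8*X*(7 + X*b) (O(b, X) = -8*(0*b + (X*b - 1*(-7))*X) = -8*(0 + (X*b + 7)*X) = -8*(0 + (7 + X*b)*X) = -8*(0 + X*(7 + X*b)) = -8*X*(7 + X*b))
t(I) = 64 (t(I) = (2 + 6)² = 8² = 64)
m(18)*O(-14, -29) + t(-3)*(-82) = 18*(-8*(-29)*(7 - 29*(-14))) + 64*(-82) = 18*(-8*(-29)*(7 + 406)) - 5248 = 18*(-8*(-29)*413) - 5248 = 18*95816 - 5248 = 1724688 - 5248 = 1719440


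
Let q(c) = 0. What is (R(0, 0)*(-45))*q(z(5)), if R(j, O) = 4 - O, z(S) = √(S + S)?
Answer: 0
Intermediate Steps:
z(S) = √2*√S (z(S) = √(2*S) = √2*√S)
(R(0, 0)*(-45))*q(z(5)) = ((4 - 1*0)*(-45))*0 = ((4 + 0)*(-45))*0 = (4*(-45))*0 = -180*0 = 0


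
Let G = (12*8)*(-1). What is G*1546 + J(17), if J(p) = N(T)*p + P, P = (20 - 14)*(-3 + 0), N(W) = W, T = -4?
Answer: -148502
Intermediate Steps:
P = -18 (P = 6*(-3) = -18)
J(p) = -18 - 4*p (J(p) = -4*p - 18 = -18 - 4*p)
G = -96 (G = 96*(-1) = -96)
G*1546 + J(17) = -96*1546 + (-18 - 4*17) = -148416 + (-18 - 68) = -148416 - 86 = -148502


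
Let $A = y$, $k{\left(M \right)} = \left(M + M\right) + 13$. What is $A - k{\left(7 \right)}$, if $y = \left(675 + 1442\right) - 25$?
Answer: $2065$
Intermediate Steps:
$k{\left(M \right)} = 13 + 2 M$ ($k{\left(M \right)} = 2 M + 13 = 13 + 2 M$)
$y = 2092$ ($y = 2117 - 25 = 2092$)
$A = 2092$
$A - k{\left(7 \right)} = 2092 - \left(13 + 2 \cdot 7\right) = 2092 - \left(13 + 14\right) = 2092 - 27 = 2065$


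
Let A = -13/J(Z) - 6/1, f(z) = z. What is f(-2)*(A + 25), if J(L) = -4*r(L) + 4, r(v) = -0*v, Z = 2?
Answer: -63/2 ≈ -31.500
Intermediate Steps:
r(v) = 0 (r(v) = -2*0 = 0)
J(L) = 4 (J(L) = -4*0 + 4 = 0 + 4 = 4)
A = -37/4 (A = -13/4 - 6/1 = -13*¼ - 6*1 = -13/4 - 6 = -37/4 ≈ -9.2500)
f(-2)*(A + 25) = -2*(-37/4 + 25) = -2*63/4 = -63/2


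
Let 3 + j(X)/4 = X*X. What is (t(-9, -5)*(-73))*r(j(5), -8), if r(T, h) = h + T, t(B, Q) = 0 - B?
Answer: -52560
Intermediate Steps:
j(X) = -12 + 4*X² (j(X) = -12 + 4*(X*X) = -12 + 4*X²)
t(B, Q) = -B
r(T, h) = T + h
(t(-9, -5)*(-73))*r(j(5), -8) = (-1*(-9)*(-73))*((-12 + 4*5²) - 8) = (9*(-73))*((-12 + 4*25) - 8) = -657*((-12 + 100) - 8) = -657*(88 - 8) = -657*80 = -52560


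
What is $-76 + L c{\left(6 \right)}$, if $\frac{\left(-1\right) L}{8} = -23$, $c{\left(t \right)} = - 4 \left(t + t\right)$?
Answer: $-8908$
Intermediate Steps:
$c{\left(t \right)} = - 8 t$ ($c{\left(t \right)} = - 4 \cdot 2 t = - 8 t$)
$L = 184$ ($L = \left(-8\right) \left(-23\right) = 184$)
$-76 + L c{\left(6 \right)} = -76 + 184 \left(\left(-8\right) 6\right) = -76 + 184 \left(-48\right) = -76 - 8832 = -8908$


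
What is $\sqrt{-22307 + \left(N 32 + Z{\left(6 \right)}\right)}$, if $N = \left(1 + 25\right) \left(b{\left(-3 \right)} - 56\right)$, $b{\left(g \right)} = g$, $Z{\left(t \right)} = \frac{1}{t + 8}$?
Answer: $\frac{i \sqrt{13993406}}{14} \approx 267.2 i$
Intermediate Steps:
$Z{\left(t \right)} = \frac{1}{8 + t}$
$N = -1534$ ($N = \left(1 + 25\right) \left(-3 - 56\right) = 26 \left(-59\right) = -1534$)
$\sqrt{-22307 + \left(N 32 + Z{\left(6 \right)}\right)} = \sqrt{-22307 + \left(\left(-1534\right) 32 + \frac{1}{8 + 6}\right)} = \sqrt{-22307 - \left(49088 - \frac{1}{14}\right)} = \sqrt{-22307 + \left(-49088 + \frac{1}{14}\right)} = \sqrt{-22307 - \frac{687231}{14}} = \sqrt{- \frac{999529}{14}} = \frac{i \sqrt{13993406}}{14}$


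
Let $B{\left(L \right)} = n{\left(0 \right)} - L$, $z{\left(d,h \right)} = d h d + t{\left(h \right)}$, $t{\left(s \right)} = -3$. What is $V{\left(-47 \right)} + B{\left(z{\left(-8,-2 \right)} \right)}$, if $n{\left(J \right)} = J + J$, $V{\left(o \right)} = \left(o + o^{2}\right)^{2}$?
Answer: $4674375$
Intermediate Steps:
$n{\left(J \right)} = 2 J$
$z{\left(d,h \right)} = -3 + h d^{2}$ ($z{\left(d,h \right)} = d h d - 3 = h d^{2} - 3 = -3 + h d^{2}$)
$B{\left(L \right)} = - L$ ($B{\left(L \right)} = 2 \cdot 0 - L = 0 - L = - L$)
$V{\left(-47 \right)} + B{\left(z{\left(-8,-2 \right)} \right)} = \left(-47\right)^{2} \left(1 - 47\right)^{2} - \left(-3 - 2 \left(-8\right)^{2}\right) = 2209 \left(-46\right)^{2} - \left(-3 - 128\right) = 2209 \cdot 2116 - \left(-3 - 128\right) = 4674244 - -131 = 4674244 + 131 = 4674375$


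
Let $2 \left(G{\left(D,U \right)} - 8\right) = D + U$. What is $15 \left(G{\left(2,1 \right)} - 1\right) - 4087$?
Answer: $- \frac{7919}{2} \approx -3959.5$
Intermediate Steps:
$G{\left(D,U \right)} = 8 + \frac{D}{2} + \frac{U}{2}$ ($G{\left(D,U \right)} = 8 + \frac{D + U}{2} = 8 + \left(\frac{D}{2} + \frac{U}{2}\right) = 8 + \frac{D}{2} + \frac{U}{2}$)
$15 \left(G{\left(2,1 \right)} - 1\right) - 4087 = 15 \left(\left(8 + \frac{1}{2} \cdot 2 + \frac{1}{2} \cdot 1\right) - 1\right) - 4087 = 15 \left(\left(8 + 1 + \frac{1}{2}\right) - 1\right) - 4087 = 15 \left(\frac{19}{2} - 1\right) - 4087 = 15 \cdot \frac{17}{2} - 4087 = \frac{255}{2} - 4087 = - \frac{7919}{2}$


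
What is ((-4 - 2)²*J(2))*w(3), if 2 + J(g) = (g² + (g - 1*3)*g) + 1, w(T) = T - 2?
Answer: 36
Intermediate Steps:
w(T) = -2 + T
J(g) = -1 + g² + g*(-3 + g) (J(g) = -2 + ((g² + (g - 1*3)*g) + 1) = -2 + ((g² + (g - 3)*g) + 1) = -2 + ((g² + (-3 + g)*g) + 1) = -2 + ((g² + g*(-3 + g)) + 1) = -2 + (1 + g² + g*(-3 + g)) = -1 + g² + g*(-3 + g))
((-4 - 2)²*J(2))*w(3) = ((-4 - 2)²*(-1 - 3*2 + 2*2²))*(-2 + 3) = ((-6)²*(-1 - 6 + 2*4))*1 = (36*(-1 - 6 + 8))*1 = (36*1)*1 = 36*1 = 36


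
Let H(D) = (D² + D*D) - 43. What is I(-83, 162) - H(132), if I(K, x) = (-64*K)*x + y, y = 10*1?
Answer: 825749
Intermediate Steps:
y = 10
I(K, x) = 10 - 64*K*x (I(K, x) = (-64*K)*x + 10 = -64*K*x + 10 = 10 - 64*K*x)
H(D) = -43 + 2*D² (H(D) = (D² + D²) - 43 = 2*D² - 43 = -43 + 2*D²)
I(-83, 162) - H(132) = (10 - 64*(-83)*162) - (-43 + 2*132²) = (10 + 860544) - (-43 + 2*17424) = 860554 - (-43 + 34848) = 860554 - 1*34805 = 860554 - 34805 = 825749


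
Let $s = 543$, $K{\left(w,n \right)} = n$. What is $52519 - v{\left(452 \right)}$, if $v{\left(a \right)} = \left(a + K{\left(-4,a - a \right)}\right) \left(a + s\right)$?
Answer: $-397221$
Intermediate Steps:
$v{\left(a \right)} = a \left(543 + a\right)$ ($v{\left(a \right)} = \left(a + \left(a - a\right)\right) \left(a + 543\right) = \left(a + 0\right) \left(543 + a\right) = a \left(543 + a\right)$)
$52519 - v{\left(452 \right)} = 52519 - 452 \left(543 + 452\right) = 52519 - 452 \cdot 995 = 52519 - 449740 = -397221$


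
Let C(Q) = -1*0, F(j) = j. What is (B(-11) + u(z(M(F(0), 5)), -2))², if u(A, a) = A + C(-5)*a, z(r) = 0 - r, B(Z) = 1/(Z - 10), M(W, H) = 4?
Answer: 7225/441 ≈ 16.383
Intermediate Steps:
C(Q) = 0
B(Z) = 1/(-10 + Z)
z(r) = -r
u(A, a) = A (u(A, a) = A + 0*a = A + 0 = A)
(B(-11) + u(z(M(F(0), 5)), -2))² = (1/(-10 - 11) - 1*4)² = (1/(-21) - 4)² = (-1/21 - 4)² = (-85/21)² = 7225/441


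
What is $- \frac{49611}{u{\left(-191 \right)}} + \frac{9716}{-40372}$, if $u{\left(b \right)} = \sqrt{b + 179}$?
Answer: $- \frac{2429}{10093} + \frac{16537 i \sqrt{3}}{2} \approx -0.24066 + 14321.0 i$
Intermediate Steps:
$u{\left(b \right)} = \sqrt{179 + b}$
$- \frac{49611}{u{\left(-191 \right)}} + \frac{9716}{-40372} = - \frac{49611}{\sqrt{179 - 191}} + \frac{9716}{-40372} = - \frac{49611}{\sqrt{-12}} + 9716 \left(- \frac{1}{40372}\right) = - \frac{49611}{2 i \sqrt{3}} - \frac{2429}{10093} = - 49611 \left(- \frac{i \sqrt{3}}{6}\right) - \frac{2429}{10093} = \frac{16537 i \sqrt{3}}{2} - \frac{2429}{10093} = - \frac{2429}{10093} + \frac{16537 i \sqrt{3}}{2}$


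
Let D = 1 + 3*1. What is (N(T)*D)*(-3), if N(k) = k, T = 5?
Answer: -60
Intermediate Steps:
D = 4 (D = 1 + 3 = 4)
(N(T)*D)*(-3) = (5*4)*(-3) = 20*(-3) = -60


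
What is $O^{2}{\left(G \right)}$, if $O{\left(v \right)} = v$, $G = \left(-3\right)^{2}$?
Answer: $81$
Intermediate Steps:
$G = 9$
$O^{2}{\left(G \right)} = 9^{2} = 81$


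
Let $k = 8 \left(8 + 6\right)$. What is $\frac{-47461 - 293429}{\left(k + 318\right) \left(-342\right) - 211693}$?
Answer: $\frac{340890}{358753} \approx 0.95021$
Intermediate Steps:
$k = 112$ ($k = 8 \cdot 14 = 112$)
$\frac{-47461 - 293429}{\left(k + 318\right) \left(-342\right) - 211693} = \frac{-47461 - 293429}{\left(112 + 318\right) \left(-342\right) - 211693} = - \frac{340890}{430 \left(-342\right) - 211693} = - \frac{340890}{-147060 - 211693} = - \frac{340890}{-358753} = \left(-340890\right) \left(- \frac{1}{358753}\right) = \frac{340890}{358753}$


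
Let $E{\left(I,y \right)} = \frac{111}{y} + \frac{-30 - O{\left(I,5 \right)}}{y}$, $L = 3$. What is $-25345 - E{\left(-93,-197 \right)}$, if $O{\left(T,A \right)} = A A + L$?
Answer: $- \frac{4992912}{197} \approx -25345.0$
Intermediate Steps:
$O{\left(T,A \right)} = 3 + A^{2}$ ($O{\left(T,A \right)} = A A + 3 = A^{2} + 3 = 3 + A^{2}$)
$E{\left(I,y \right)} = \frac{53}{y}$ ($E{\left(I,y \right)} = \frac{111}{y} + \frac{-30 - \left(3 + 5^{2}\right)}{y} = \frac{111}{y} + \frac{-30 - \left(3 + 25\right)}{y} = \frac{111}{y} + \frac{-30 - 28}{y} = \frac{111}{y} - \frac{58}{y} = \frac{53}{y}$)
$-25345 - E{\left(-93,-197 \right)} = -25345 - \frac{53}{-197} = -25345 - 53 \left(- \frac{1}{197}\right) = -25345 - - \frac{53}{197} = -25345 + \frac{53}{197} = - \frac{4992912}{197}$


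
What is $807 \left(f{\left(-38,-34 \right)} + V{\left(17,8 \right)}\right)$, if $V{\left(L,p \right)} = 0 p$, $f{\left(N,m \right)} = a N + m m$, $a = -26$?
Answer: $1730208$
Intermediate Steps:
$f{\left(N,m \right)} = m^{2} - 26 N$ ($f{\left(N,m \right)} = - 26 N + m m = - 26 N + m^{2} = m^{2} - 26 N$)
$V{\left(L,p \right)} = 0$
$807 \left(f{\left(-38,-34 \right)} + V{\left(17,8 \right)}\right) = 807 \left(\left(\left(-34\right)^{2} - -988\right) + 0\right) = 807 \left(\left(1156 + 988\right) + 0\right) = 807 \left(2144 + 0\right) = 807 \cdot 2144 = 1730208$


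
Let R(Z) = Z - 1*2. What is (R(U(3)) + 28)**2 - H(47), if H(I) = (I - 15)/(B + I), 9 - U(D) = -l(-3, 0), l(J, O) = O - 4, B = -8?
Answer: 37447/39 ≈ 960.18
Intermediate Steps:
l(J, O) = -4 + O
U(D) = 5 (U(D) = 9 - (-1)*(-4 + 0) = 9 - (-1)*(-4) = 9 - 1*4 = 9 - 4 = 5)
R(Z) = -2 + Z (R(Z) = Z - 2 = -2 + Z)
H(I) = (-15 + I)/(-8 + I) (H(I) = (I - 15)/(-8 + I) = (-15 + I)/(-8 + I))
(R(U(3)) + 28)**2 - H(47) = ((-2 + 5) + 28)**2 - (-15 + 47)/(-8 + 47) = (3 + 28)**2 - 32/39 = 31**2 - 32/39 = 961 - 1*32/39 = 961 - 32/39 = 37447/39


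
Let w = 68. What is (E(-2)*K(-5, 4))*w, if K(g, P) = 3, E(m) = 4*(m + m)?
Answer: -3264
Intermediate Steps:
E(m) = 8*m (E(m) = 4*(2*m) = 8*m)
(E(-2)*K(-5, 4))*w = ((8*(-2))*3)*68 = -16*3*68 = -48*68 = -3264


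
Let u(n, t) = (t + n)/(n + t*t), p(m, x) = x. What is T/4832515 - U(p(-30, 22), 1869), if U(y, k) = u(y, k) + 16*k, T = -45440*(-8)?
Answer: -100960790833241637/3376171849049 ≈ -29904.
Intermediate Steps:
T = 363520
u(n, t) = (n + t)/(n + t²)
U(y, k) = 16*k + (k + y)/(y + k²) (U(y, k) = (y + k)/(y + k²) + 16*k = (k + y)/(y + k²) + 16*k = 16*k + (k + y)/(y + k²))
T/4832515 - U(p(-30, 22), 1869) = 363520/4832515 - (1869 + 22 + 16*1869*(22 + 1869²))/(22 + 1869²) = 363520*(1/4832515) - (1869 + 22 + 16*1869*(22 + 3493161))/(22 + 3493161) = 72704/966503 - (1869 + 22 + 16*1869*3493183)/3493183 = 72704/966503 - (1869 + 22 + 104460144432)/3493183 = 72704/966503 - 104460146323/3493183 = -100960790833241637/3376171849049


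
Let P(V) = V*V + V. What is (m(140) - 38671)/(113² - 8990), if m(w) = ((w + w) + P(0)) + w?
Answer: -38251/3779 ≈ -10.122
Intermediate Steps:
P(V) = V + V² (P(V) = V² + V = V + V²)
m(w) = 3*w (m(w) = ((w + w) + 0*(1 + 0)) + w = (2*w + 0*1) + w = (2*w + 0) + w = 2*w + w = 3*w)
(m(140) - 38671)/(113² - 8990) = (3*140 - 38671)/(113² - 8990) = (420 - 38671)/(12769 - 8990) = -38251/3779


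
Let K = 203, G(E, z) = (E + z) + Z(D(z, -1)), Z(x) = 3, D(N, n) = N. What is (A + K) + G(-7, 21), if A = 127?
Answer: 347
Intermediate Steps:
G(E, z) = 3 + E + z (G(E, z) = (E + z) + 3 = 3 + E + z)
(A + K) + G(-7, 21) = (127 + 203) + (3 - 7 + 21) = 330 + 17 = 347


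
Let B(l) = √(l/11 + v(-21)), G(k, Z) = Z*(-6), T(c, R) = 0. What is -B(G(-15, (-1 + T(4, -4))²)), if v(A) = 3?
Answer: -3*√33/11 ≈ -1.5667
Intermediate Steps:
G(k, Z) = -6*Z
B(l) = √(3 + l/11) (B(l) = √(l/11 + 3) = √(3 + l/11))
-B(G(-15, (-1 + T(4, -4))²)) = -√(363 + 11*(-6*(-1 + 0)²))/11 = -√(363 + 11*(-6*(-1)²))/11 = -√(363 + 11*(-6*1))/11 = -√(363 + 11*(-6))/11 = -√(363 - 66)/11 = -√297/11 = -3*√33/11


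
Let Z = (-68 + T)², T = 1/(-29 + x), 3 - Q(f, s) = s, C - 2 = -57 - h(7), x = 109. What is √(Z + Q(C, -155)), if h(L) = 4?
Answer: √30593921/80 ≈ 69.140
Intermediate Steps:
C = -59 (C = 2 + (-57 - 1*4) = 2 + (-57 - 4) = 2 - 61 = -59)
Q(f, s) = 3 - s
T = 1/80 (T = 1/(-29 + 109) = 1/80 ≈ 0.012500)
Z = 29582721/6400 (Z = (-68 + 1/80)² = (-5439/80)² = 29582721/6400 ≈ 4622.3)
√(Z + Q(C, -155)) = √(29582721/6400 + (3 - 1*(-155))) = √(29582721/6400 + (3 + 155)) = √(29582721/6400 + 158) = √(30593921/6400) = √30593921/80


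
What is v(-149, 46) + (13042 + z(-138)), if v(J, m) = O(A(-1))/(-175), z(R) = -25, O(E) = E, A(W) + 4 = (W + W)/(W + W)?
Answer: 2277978/175 ≈ 13017.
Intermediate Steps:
A(W) = -3 (A(W) = -4 + (W + W)/(W + W) = -4 + (2*W)/((2*W)) = -4 + (2*W)*(1/(2*W)) = -4 + 1 = -3)
v(J, m) = 3/175 (v(J, m) = -3/(-175) = -3*(-1/175) = 3/175)
v(-149, 46) + (13042 + z(-138)) = 3/175 + (13042 - 25) = 3/175 + 13017 = 2277978/175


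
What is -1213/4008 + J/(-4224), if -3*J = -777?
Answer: -256741/705408 ≈ -0.36396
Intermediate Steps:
J = 259 (J = -1/3*(-777) = 259)
-1213/4008 + J/(-4224) = -1213/4008 + 259/(-4224) = -1213*1/4008 + 259*(-1/4224) = -1213/4008 - 259/4224 = -256741/705408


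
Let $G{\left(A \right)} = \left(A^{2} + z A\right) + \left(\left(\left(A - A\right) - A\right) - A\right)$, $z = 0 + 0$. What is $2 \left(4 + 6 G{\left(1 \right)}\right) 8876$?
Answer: $-35504$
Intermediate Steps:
$z = 0$
$G{\left(A \right)} = A^{2} - 2 A$ ($G{\left(A \right)} = \left(A^{2} + 0 A\right) + \left(\left(\left(A - A\right) - A\right) - A\right) = \left(A^{2} + 0\right) + \left(\left(0 - A\right) - A\right) = A^{2} - 2 A$)
$2 \left(4 + 6 G{\left(1 \right)}\right) 8876 = 2 \left(4 + 6 \cdot 1 \left(-2 + 1\right)\right) 8876 = 2 \left(4 + 6 \cdot 1 \left(-1\right)\right) 8876 = 2 \left(4 + 6 \left(-1\right)\right) 8876 = 2 \left(4 - 6\right) 8876 = 2 \left(-2\right) 8876 = \left(-4\right) 8876 = -35504$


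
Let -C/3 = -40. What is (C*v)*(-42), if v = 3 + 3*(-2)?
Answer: 15120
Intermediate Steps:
v = -3 (v = 3 - 6 = -3)
C = 120 (C = -3*(-40) = 120)
(C*v)*(-42) = (120*(-3))*(-42) = -360*(-42) = 15120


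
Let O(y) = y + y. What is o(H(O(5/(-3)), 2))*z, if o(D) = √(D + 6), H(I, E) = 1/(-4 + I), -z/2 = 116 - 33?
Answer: -83*√2838/11 ≈ -401.97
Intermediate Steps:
z = -166 (z = -2*(116 - 33) = -2*83 = -166)
O(y) = 2*y
o(D) = √(6 + D)
o(H(O(5/(-3)), 2))*z = √(6 + 1/(-4 + 2*(5/(-3))))*(-166) = √(6 + 1/(-4 + 2*(5*(-⅓))))*(-166) = √(6 + 1/(-4 + 2*(-5/3)))*(-166) = √(6 + 1/(-4 - 10/3))*(-166) = √(6 + 1/(-22/3))*(-166) = √(6 - 3/22)*(-166) = √(129/22)*(-166) = (√2838/22)*(-166) = -83*√2838/11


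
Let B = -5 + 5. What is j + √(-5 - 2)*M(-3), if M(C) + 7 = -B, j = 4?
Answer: 4 - 7*I*√7 ≈ 4.0 - 18.52*I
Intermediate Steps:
B = 0
M(C) = -7 (M(C) = -7 - 1*0 = -7 + 0 = -7)
j + √(-5 - 2)*M(-3) = 4 + √(-5 - 2)*(-7) = 4 + √(-7)*(-7) = 4 + (I*√7)*(-7) = 4 - 7*I*√7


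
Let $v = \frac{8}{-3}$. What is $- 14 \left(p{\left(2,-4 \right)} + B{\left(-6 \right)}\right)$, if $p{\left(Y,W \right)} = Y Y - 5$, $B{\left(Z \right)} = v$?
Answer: $\frac{154}{3} \approx 51.333$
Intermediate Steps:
$v = - \frac{8}{3}$ ($v = 8 \left(- \frac{1}{3}\right) = - \frac{8}{3} \approx -2.6667$)
$B{\left(Z \right)} = - \frac{8}{3}$
$p{\left(Y,W \right)} = -5 + Y^{2}$ ($p{\left(Y,W \right)} = Y^{2} - 5 = -5 + Y^{2}$)
$- 14 \left(p{\left(2,-4 \right)} + B{\left(-6 \right)}\right) = - 14 \left(\left(-5 + 2^{2}\right) - \frac{8}{3}\right) = - 14 \left(\left(-5 + 4\right) - \frac{8}{3}\right) = - 14 \left(-1 - \frac{8}{3}\right) = \left(-14\right) \left(- \frac{11}{3}\right) = \frac{154}{3}$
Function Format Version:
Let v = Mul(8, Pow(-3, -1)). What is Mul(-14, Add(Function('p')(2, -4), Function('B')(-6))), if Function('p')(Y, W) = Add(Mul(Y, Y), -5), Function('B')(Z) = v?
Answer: Rational(154, 3) ≈ 51.333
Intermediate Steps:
v = Rational(-8, 3) (v = Mul(8, Rational(-1, 3)) = Rational(-8, 3) ≈ -2.6667)
Function('B')(Z) = Rational(-8, 3)
Function('p')(Y, W) = Add(-5, Pow(Y, 2)) (Function('p')(Y, W) = Add(Pow(Y, 2), -5) = Add(-5, Pow(Y, 2)))
Mul(-14, Add(Function('p')(2, -4), Function('B')(-6))) = Mul(-14, Add(Add(-5, Pow(2, 2)), Rational(-8, 3))) = Mul(-14, Add(Add(-5, 4), Rational(-8, 3))) = Mul(-14, Add(-1, Rational(-8, 3))) = Mul(-14, Rational(-11, 3)) = Rational(154, 3)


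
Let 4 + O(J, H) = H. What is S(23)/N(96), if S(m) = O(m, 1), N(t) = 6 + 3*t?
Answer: -1/98 ≈ -0.010204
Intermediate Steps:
O(J, H) = -4 + H
S(m) = -3 (S(m) = -4 + 1 = -3)
S(23)/N(96) = -3/(6 + 3*96) = -3/(6 + 288) = -3/294 = -3*1/294 = -1/98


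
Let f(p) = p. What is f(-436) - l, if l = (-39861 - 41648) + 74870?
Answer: 6203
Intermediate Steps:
l = -6639 (l = -81509 + 74870 = -6639)
f(-436) - l = -436 - 1*(-6639) = -436 + 6639 = 6203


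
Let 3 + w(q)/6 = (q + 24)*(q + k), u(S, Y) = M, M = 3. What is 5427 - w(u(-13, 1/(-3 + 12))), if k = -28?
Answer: 9495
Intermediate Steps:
u(S, Y) = 3
w(q) = -18 + 6*(-28 + q)*(24 + q) (w(q) = -18 + 6*((q + 24)*(q - 28)) = -18 + 6*((24 + q)*(-28 + q)) = -18 + 6*((-28 + q)*(24 + q)) = -18 + 6*(-28 + q)*(24 + q))
5427 - w(u(-13, 1/(-3 + 12))) = 5427 - (-4050 - 24*3 + 6*3**2) = 5427 - (-4050 - 72 + 6*9) = 5427 - (-4050 - 72 + 54) = 5427 - 1*(-4068) = 5427 + 4068 = 9495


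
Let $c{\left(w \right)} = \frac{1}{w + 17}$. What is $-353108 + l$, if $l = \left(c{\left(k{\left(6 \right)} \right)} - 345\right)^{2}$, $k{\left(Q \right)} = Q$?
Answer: $- \frac{123845776}{529} \approx -2.3411 \cdot 10^{5}$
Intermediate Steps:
$c{\left(w \right)} = \frac{1}{17 + w}$
$l = \frac{62948356}{529}$ ($l = \left(\frac{1}{17 + 6} - 345\right)^{2} = \left(\frac{1}{23} - 345\right)^{2} = \left(- \frac{7934}{23}\right)^{2} = \frac{62948356}{529} \approx 1.19 \cdot 10^{5}$)
$-353108 + l = -353108 + \frac{62948356}{529} = - \frac{123845776}{529}$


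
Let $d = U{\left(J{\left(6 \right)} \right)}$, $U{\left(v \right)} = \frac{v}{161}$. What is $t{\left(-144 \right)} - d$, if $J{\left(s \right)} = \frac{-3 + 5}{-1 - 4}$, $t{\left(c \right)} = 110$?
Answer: $\frac{88552}{805} \approx 110.0$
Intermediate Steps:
$J{\left(s \right)} = - \frac{2}{5}$ ($J{\left(s \right)} = \frac{2}{-5} = 2 \left(- \frac{1}{5}\right) = - \frac{2}{5}$)
$U{\left(v \right)} = \frac{v}{161}$ ($U{\left(v \right)} = v \frac{1}{161} = \frac{v}{161}$)
$d = - \frac{2}{805}$ ($d = \frac{1}{161} \left(- \frac{2}{5}\right) = - \frac{2}{805} \approx -0.0024845$)
$t{\left(-144 \right)} - d = 110 - - \frac{2}{805} = 110 + \frac{2}{805} = \frac{88552}{805}$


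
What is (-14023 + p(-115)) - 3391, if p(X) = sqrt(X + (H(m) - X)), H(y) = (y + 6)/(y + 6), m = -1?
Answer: -17413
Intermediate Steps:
H(y) = 1 (H(y) = (6 + y)/(6 + y) = 1)
p(X) = 1 (p(X) = sqrt(X + (1 - X)) = sqrt(1) = 1)
(-14023 + p(-115)) - 3391 = (-14023 + 1) - 3391 = -14022 - 3391 = -17413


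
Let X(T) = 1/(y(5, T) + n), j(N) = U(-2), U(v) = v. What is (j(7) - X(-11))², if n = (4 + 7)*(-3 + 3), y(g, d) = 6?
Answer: 169/36 ≈ 4.6944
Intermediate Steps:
j(N) = -2
n = 0 (n = 11*0 = 0)
X(T) = ⅙ (X(T) = 1/(6 + 0) = 1/6 = ⅙)
(j(7) - X(-11))² = (-2 - 1*⅙)² = (-2 - ⅙)² = (-13/6)² = 169/36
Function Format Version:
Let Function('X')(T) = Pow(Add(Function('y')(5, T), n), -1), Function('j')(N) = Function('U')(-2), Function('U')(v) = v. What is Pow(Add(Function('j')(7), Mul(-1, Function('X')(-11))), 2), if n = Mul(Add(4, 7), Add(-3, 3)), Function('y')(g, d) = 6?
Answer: Rational(169, 36) ≈ 4.6944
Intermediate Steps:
Function('j')(N) = -2
n = 0 (n = Mul(11, 0) = 0)
Function('X')(T) = Rational(1, 6) (Function('X')(T) = Pow(Add(6, 0), -1) = Pow(6, -1) = Rational(1, 6))
Pow(Add(Function('j')(7), Mul(-1, Function('X')(-11))), 2) = Pow(Add(-2, Mul(-1, Rational(1, 6))), 2) = Pow(Add(-2, Rational(-1, 6)), 2) = Pow(Rational(-13, 6), 2) = Rational(169, 36)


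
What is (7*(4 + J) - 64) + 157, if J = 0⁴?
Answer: 121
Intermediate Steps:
J = 0
(7*(4 + J) - 64) + 157 = (7*(4 + 0) - 64) + 157 = (7*4 - 64) + 157 = (28 - 64) + 157 = -36 + 157 = 121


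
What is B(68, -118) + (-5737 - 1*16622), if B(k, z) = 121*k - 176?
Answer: -14307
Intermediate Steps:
B(k, z) = -176 + 121*k
B(68, -118) + (-5737 - 1*16622) = (-176 + 121*68) + (-5737 - 1*16622) = (-176 + 8228) + (-5737 - 16622) = 8052 - 22359 = -14307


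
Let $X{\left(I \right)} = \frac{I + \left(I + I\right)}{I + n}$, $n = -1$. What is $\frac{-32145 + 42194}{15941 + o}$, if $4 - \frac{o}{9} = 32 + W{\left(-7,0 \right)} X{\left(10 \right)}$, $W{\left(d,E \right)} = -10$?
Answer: $\frac{10049}{15989} \approx 0.62849$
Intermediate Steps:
$X{\left(I \right)} = \frac{3 I}{-1 + I}$ ($X{\left(I \right)} = \frac{I + \left(I + I\right)}{I - 1} = \frac{I + 2 I}{-1 + I} = \frac{3 I}{-1 + I}$)
$o = 48$ ($o = 36 - 9 \left(32 - 10 \cdot 3 \cdot 10 \frac{1}{-1 + 10}\right) = 36 - 9 \left(32 - 10 \cdot 3 \cdot 10 \cdot \frac{1}{9}\right) = 36 - 9 \left(32 - \frac{100}{3}\right) = 36 - -12 = 36 + 12 = 48$)
$\frac{-32145 + 42194}{15941 + o} = \frac{-32145 + 42194}{15941 + 48} = \frac{10049}{15989}$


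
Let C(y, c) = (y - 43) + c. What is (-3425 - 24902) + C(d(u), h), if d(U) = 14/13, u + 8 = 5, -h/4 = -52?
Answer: -366092/13 ≈ -28161.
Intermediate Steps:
h = 208 (h = -4*(-52) = 208)
u = -3 (u = -8 + 5 = -3)
d(U) = 14/13 (d(U) = 14*(1/13) = 14/13)
C(y, c) = -43 + c + y (C(y, c) = (-43 + y) + c = -43 + c + y)
(-3425 - 24902) + C(d(u), h) = (-3425 - 24902) + (-43 + 208 + 14/13) = -28327 + 2159/13 = -366092/13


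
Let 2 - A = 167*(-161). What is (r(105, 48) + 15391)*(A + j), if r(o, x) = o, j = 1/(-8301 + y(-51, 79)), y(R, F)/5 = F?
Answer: 1647104186884/3953 ≈ 4.1667e+8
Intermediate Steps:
y(R, F) = 5*F
A = 26889 (A = 2 - 167*(-161) = 2 - 1*(-26887) = 2 + 26887 = 26889)
j = -1/7906 (j = 1/(-8301 + 5*79) = 1/(-8301 + 395) = 1/(-7906) = -1/7906 ≈ -0.00012649)
(r(105, 48) + 15391)*(A + j) = (105 + 15391)*(26889 - 1/7906) = 15496*(212584433/7906) = 1647104186884/3953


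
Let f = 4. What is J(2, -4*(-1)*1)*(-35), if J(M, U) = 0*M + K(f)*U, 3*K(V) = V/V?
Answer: -140/3 ≈ -46.667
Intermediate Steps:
K(V) = ⅓ (K(V) = (V/V)/3 = (⅓)*1 = ⅓)
J(M, U) = U/3 (J(M, U) = 0*M + U/3 = 0 + U/3 = U/3)
J(2, -4*(-1)*1)*(-35) = ((-4*(-1)*1)/3)*(-35) = ((4*1)/3)*(-35) = ((⅓)*4)*(-35) = (4/3)*(-35) = -140/3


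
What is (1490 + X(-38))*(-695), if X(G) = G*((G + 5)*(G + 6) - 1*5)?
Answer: 26721360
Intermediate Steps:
X(G) = G*(-5 + (5 + G)*(6 + G)) (X(G) = G*((5 + G)*(6 + G) - 5) = G*(-5 + (5 + G)*(6 + G)))
(1490 + X(-38))*(-695) = (1490 - 38*(25 + (-38)² + 11*(-38)))*(-695) = (1490 - 38*(25 + 1444 - 418))*(-695) = (1490 - 38*1051)*(-695) = (1490 - 39938)*(-695) = -38448*(-695) = 26721360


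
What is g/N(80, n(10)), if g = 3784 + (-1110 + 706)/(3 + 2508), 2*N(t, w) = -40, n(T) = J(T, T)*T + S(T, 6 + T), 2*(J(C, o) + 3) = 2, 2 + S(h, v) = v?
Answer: -475061/2511 ≈ -189.19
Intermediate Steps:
S(h, v) = -2 + v
J(C, o) = -2 (J(C, o) = -3 + (½)*2 = -3 + 1 = -2)
n(T) = 4 - T (n(T) = -2*T + (-2 + (6 + T)) = -2*T + (4 + T) = 4 - T)
N(t, w) = -20 (N(t, w) = (½)*(-40) = -20)
g = 9501220/2511 (g = 3784 - 404/2511 = 9501220/2511 ≈ 3783.8)
g/N(80, n(10)) = (9501220/2511)/(-20) = (9501220/2511)*(-1/20) = -475061/2511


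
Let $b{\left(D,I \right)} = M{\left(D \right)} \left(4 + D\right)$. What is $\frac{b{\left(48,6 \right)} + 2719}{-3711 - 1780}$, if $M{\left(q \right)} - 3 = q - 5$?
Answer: $- \frac{269}{289} \approx -0.9308$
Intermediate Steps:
$M{\left(q \right)} = -2 + q$ ($M{\left(q \right)} = 3 + \left(q - 5\right) = 3 + \left(-5 + q\right) = -2 + q$)
$b{\left(D,I \right)} = \left(-2 + D\right) \left(4 + D\right)$
$\frac{b{\left(48,6 \right)} + 2719}{-3711 - 1780} = \frac{\left(-2 + 48\right) \left(4 + 48\right) + 2719}{-3711 - 1780} = \frac{46 \cdot 52 + 2719}{-5491} = \left(2392 + 2719\right) \left(- \frac{1}{5491}\right) = 5111 \left(- \frac{1}{5491}\right) = - \frac{269}{289}$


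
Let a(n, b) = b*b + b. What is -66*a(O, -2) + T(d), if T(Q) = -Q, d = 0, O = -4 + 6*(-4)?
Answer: -132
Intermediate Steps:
O = -28 (O = -4 - 24 = -28)
a(n, b) = b + b**2 (a(n, b) = b**2 + b = b + b**2)
-66*a(O, -2) + T(d) = -(-132)*(1 - 2) - 1*0 = -(-132)*(-1) + 0 = -66*2 + 0 = -132 + 0 = -132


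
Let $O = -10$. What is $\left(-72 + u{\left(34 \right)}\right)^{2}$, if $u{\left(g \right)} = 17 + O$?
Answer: $4225$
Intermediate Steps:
$u{\left(g \right)} = 7$ ($u{\left(g \right)} = 17 - 10 = 7$)
$\left(-72 + u{\left(34 \right)}\right)^{2} = \left(-72 + 7\right)^{2} = \left(-65\right)^{2} = 4225$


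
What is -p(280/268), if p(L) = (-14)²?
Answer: -196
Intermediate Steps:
p(L) = 196
-p(280/268) = -1*196 = -196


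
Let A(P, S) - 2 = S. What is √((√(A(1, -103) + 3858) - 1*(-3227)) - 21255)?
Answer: √(-18028 + 17*√13) ≈ 134.04*I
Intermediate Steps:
A(P, S) = 2 + S
√((√(A(1, -103) + 3858) - 1*(-3227)) - 21255) = √((√((2 - 103) + 3858) - 1*(-3227)) - 21255) = √((√(-101 + 3858) + 3227) - 21255) = √((√3757 + 3227) - 21255) = √((17*√13 + 3227) - 21255) = √((3227 + 17*√13) - 21255) = √(-18028 + 17*√13)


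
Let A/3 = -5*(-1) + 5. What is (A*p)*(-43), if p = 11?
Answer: -14190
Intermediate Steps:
A = 30 (A = 3*(-5*(-1) + 5) = 3*(5 + 5) = 3*10 = 30)
(A*p)*(-43) = (30*11)*(-43) = 330*(-43) = -14190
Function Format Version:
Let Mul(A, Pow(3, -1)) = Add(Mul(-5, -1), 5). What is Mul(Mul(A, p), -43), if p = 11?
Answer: -14190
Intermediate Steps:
A = 30 (A = Mul(3, Add(Mul(-5, -1), 5)) = Mul(3, Add(5, 5)) = Mul(3, 10) = 30)
Mul(Mul(A, p), -43) = Mul(Mul(30, 11), -43) = Mul(330, -43) = -14190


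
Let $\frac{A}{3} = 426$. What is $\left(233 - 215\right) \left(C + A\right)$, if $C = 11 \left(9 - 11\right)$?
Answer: $22608$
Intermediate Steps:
$A = 1278$ ($A = 3 \cdot 426 = 1278$)
$C = -22$ ($C = 11 \left(-2\right) = -22$)
$\left(233 - 215\right) \left(C + A\right) = \left(233 - 215\right) \left(-22 + 1278\right) = 18 \cdot 1256 = 22608$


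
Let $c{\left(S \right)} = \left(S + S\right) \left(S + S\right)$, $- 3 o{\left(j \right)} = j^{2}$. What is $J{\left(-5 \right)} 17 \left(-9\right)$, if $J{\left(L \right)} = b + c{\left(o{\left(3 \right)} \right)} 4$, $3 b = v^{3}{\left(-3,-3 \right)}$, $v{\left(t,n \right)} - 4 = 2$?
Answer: $-33048$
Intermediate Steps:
$v{\left(t,n \right)} = 6$ ($v{\left(t,n \right)} = 4 + 2 = 6$)
$o{\left(j \right)} = - \frac{j^{2}}{3}$
$c{\left(S \right)} = 4 S^{2}$ ($c{\left(S \right)} = 2 S 2 S = 4 S^{2}$)
$b = 72$ ($b = \frac{6^{3}}{3} = \frac{1}{3} \cdot 216 = 72$)
$J{\left(L \right)} = 216$ ($J{\left(L \right)} = 72 + 4 \left(- \frac{3^{2}}{3}\right)^{2} \cdot 4 = 72 + 4 \left(\left(- \frac{1}{3}\right) 9\right)^{2} \cdot 4 = 72 + 4 \left(-3\right)^{2} \cdot 4 = 72 + 4 \cdot 9 \cdot 4 = 72 + 36 \cdot 4 = 72 + 144 = 216$)
$J{\left(-5 \right)} 17 \left(-9\right) = 216 \cdot 17 \left(-9\right) = 3672 \left(-9\right) = -33048$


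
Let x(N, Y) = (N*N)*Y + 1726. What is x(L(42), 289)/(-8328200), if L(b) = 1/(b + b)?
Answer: -2435789/11752755840 ≈ -0.00020725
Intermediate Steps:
L(b) = 1/(2*b)
x(N, Y) = 1726 + Y*N**2 (x(N, Y) = N**2*Y + 1726 = Y*N**2 + 1726 = 1726 + Y*N**2)
x(L(42), 289)/(-8328200) = (1726 + 289*((1/2)/42)**2)/(-8328200) = (1726 + 289*((1/2)*(1/42))**2)*(-1/8328200) = (1726 + 289*(1/84)**2)*(-1/8328200) = (1726 + 289*(1/7056))*(-1/8328200) = (1726 + 289/7056)*(-1/8328200) = (12178945/7056)*(-1/8328200) = -2435789/11752755840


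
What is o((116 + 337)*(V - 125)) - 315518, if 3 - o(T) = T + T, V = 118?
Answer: -309173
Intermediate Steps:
o(T) = 3 - 2*T (o(T) = 3 - (T + T) = 3 - 2*T)
o((116 + 337)*(V - 125)) - 315518 = (3 - 2*(116 + 337)*(118 - 125)) - 315518 = (3 - 906*(-7)) - 315518 = (3 - 2*(-3171)) - 315518 = (3 + 6342) - 315518 = 6345 - 315518 = -309173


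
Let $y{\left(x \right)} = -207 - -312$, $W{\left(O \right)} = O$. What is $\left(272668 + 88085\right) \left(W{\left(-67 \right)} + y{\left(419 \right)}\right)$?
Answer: $13708614$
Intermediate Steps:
$y{\left(x \right)} = 105$ ($y{\left(x \right)} = -207 + 312 = 105$)
$\left(272668 + 88085\right) \left(W{\left(-67 \right)} + y{\left(419 \right)}\right) = \left(272668 + 88085\right) \left(-67 + 105\right) = 360753 \cdot 38 = 13708614$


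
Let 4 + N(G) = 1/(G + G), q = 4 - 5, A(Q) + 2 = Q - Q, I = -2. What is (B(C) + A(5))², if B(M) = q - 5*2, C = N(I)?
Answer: 169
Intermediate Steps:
A(Q) = -2 (A(Q) = -2 + (Q - Q) = -2 + 0 = -2)
q = -1
N(G) = -4 + 1/(2*G) (N(G) = -4 + 1/(G + G) = -4 + 1/(2*G))
C = -17/4 (C = -4 + (½)/(-2) = -4 + (½)*(-½) = -4 - ¼ = -17/4 ≈ -4.2500)
B(M) = -11 (B(M) = -1 - 5*2 = -1 - 10 = -11)
(B(C) + A(5))² = (-11 - 2)² = (-13)² = 169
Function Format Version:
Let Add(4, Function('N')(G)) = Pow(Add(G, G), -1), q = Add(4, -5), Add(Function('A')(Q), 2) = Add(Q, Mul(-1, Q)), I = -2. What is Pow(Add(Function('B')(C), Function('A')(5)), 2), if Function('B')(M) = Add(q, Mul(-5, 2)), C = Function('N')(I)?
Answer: 169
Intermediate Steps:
Function('A')(Q) = -2 (Function('A')(Q) = Add(-2, Add(Q, Mul(-1, Q))) = Add(-2, 0) = -2)
q = -1
Function('N')(G) = Add(-4, Mul(Rational(1, 2), Pow(G, -1))) (Function('N')(G) = Add(-4, Pow(Add(G, G), -1)) = Add(-4, Pow(Mul(2, G), -1)) = Add(-4, Mul(Rational(1, 2), Pow(G, -1))))
C = Rational(-17, 4) (C = Add(-4, Mul(Rational(1, 2), Pow(-2, -1))) = Add(-4, Mul(Rational(1, 2), Rational(-1, 2))) = Add(-4, Rational(-1, 4)) = Rational(-17, 4) ≈ -4.2500)
Function('B')(M) = -11 (Function('B')(M) = Add(-1, Mul(-5, 2)) = Add(-1, -10) = -11)
Pow(Add(Function('B')(C), Function('A')(5)), 2) = Pow(Add(-11, -2), 2) = Pow(-13, 2) = 169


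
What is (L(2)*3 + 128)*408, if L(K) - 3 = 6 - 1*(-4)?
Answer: 68136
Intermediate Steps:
L(K) = 13 (L(K) = 3 + (6 - 1*(-4)) = 3 + (6 + 4) = 3 + 10 = 13)
(L(2)*3 + 128)*408 = (13*3 + 128)*408 = (39 + 128)*408 = 167*408 = 68136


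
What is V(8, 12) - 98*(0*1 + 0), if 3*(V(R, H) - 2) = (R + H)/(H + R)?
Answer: 7/3 ≈ 2.3333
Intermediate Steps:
V(R, H) = 7/3 (V(R, H) = 2 + ((R + H)/(H + R))/3 = 2 + ((H + R)/(H + R))/3 = 2 + (1/3)*1 = 2 + 1/3 = 7/3)
V(8, 12) - 98*(0*1 + 0) = 7/3 - 98*(0*1 + 0) = 7/3 - 98*(0 + 0) = 7/3 - 98*0 = 7/3 + 0 = 7/3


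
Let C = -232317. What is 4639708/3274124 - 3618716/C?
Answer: 3231501987055/190158666327 ≈ 16.994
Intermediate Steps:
4639708/3274124 - 3618716/C = 4639708/3274124 - 3618716/(-232317) = 4639708*(1/3274124) - 3618716*(-1/232317) = 1159927/818531 + 3618716/232317 = 3231501987055/190158666327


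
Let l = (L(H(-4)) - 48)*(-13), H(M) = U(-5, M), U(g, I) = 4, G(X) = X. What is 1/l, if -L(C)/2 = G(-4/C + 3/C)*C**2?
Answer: 1/520 ≈ 0.0019231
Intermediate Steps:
H(M) = 4
L(C) = 2*C (L(C) = -2*(-4/C + 3/C)*C**2 = -2*(-1/C)*C**2 = -(-2)*C = 2*C)
l = 520 (l = (2*4 - 48)*(-13) = (8 - 48)*(-13) = -40*(-13) = 520)
1/l = 1/520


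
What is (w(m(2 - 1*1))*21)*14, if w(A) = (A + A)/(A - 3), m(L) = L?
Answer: -294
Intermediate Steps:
w(A) = 2*A/(-3 + A) (w(A) = (2*A)/(-3 + A) = 2*A/(-3 + A))
(w(m(2 - 1*1))*21)*14 = ((2*(2 - 1*1)/(-3 + (2 - 1*1)))*21)*14 = ((2*(2 - 1)/(-3 + (2 - 1)))*21)*14 = ((2*1/(-3 + 1))*21)*14 = ((2*1/(-2))*21)*14 = ((2*1*(-½))*21)*14 = -1*21*14 = -21*14 = -294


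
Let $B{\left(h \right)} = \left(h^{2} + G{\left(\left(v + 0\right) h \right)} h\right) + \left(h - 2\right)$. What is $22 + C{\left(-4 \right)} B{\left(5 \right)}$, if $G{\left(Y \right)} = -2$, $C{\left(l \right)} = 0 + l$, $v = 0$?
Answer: $-50$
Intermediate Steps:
$C{\left(l \right)} = l$
$B{\left(h \right)} = -2 + h^{2} - h$ ($B{\left(h \right)} = \left(h^{2} - 2 h\right) + \left(h - 2\right) = \left(h^{2} - 2 h\right) + \left(-2 + h\right) = -2 + h^{2} - h$)
$22 + C{\left(-4 \right)} B{\left(5 \right)} = 22 - 4 \left(-2 + 5^{2} - 5\right) = 22 - 4 \left(-2 + 25 - 5\right) = 22 - 72 = -50$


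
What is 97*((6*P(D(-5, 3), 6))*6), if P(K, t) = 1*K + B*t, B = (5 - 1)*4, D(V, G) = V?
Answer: 317772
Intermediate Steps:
B = 16 (B = 4*4 = 16)
P(K, t) = K + 16*t (P(K, t) = 1*K + 16*t = K + 16*t)
97*((6*P(D(-5, 3), 6))*6) = 97*((6*(-5 + 16*6))*6) = 97*((6*(-5 + 96))*6) = 97*((6*91)*6) = 97*(546*6) = 97*3276 = 317772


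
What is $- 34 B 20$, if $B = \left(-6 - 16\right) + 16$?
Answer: $4080$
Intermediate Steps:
$B = -6$ ($B = \left(-6 - 16\right) + 16 = -22 + 16 = -6$)
$- 34 B 20 = \left(-34\right) \left(-6\right) 20 = 204 \cdot 20 = 4080$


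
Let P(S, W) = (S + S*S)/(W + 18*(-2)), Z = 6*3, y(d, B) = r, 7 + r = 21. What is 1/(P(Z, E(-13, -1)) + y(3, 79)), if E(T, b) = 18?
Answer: -⅕ ≈ -0.20000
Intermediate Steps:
r = 14 (r = -7 + 21 = 14)
y(d, B) = 14
Z = 18
P(S, W) = (S + S²)/(-36 + W) (P(S, W) = (S + S²)/(W - 36) = (S + S²)/(-36 + W))
1/(P(Z, E(-13, -1)) + y(3, 79)) = 1/(18*(1 + 18)/(-36 + 18) + 14) = 1/(18*19/(-18) + 14) = 1/(18*(-1/18)*19 + 14) = 1/(-19 + 14) = 1/(-5) = -⅕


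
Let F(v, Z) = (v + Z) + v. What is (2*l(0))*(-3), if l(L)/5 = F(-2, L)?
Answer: 120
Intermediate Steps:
F(v, Z) = Z + 2*v (F(v, Z) = (Z + v) + v = Z + 2*v)
l(L) = -20 + 5*L (l(L) = 5*(L + 2*(-2)) = 5*(L - 4) = 5*(-4 + L) = -20 + 5*L)
(2*l(0))*(-3) = (2*(-20 + 5*0))*(-3) = (2*(-20 + 0))*(-3) = (2*(-20))*(-3) = -40*(-3) = 120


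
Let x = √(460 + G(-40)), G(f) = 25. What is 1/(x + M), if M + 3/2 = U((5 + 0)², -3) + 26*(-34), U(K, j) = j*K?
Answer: -3842/3688301 - 4*√485/3688301 ≈ -0.0010656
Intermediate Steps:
U(K, j) = K*j
x = √485 (x = √(460 + 25) = √485 ≈ 22.023)
M = -1921/2 (M = -3/2 + ((5 + 0)²*(-3) + 26*(-34)) = -3/2 + (5²*(-3) - 884) = -3/2 + (25*(-3) - 884) = -3/2 + (-75 - 884) = -3/2 - 959 = -1921/2 ≈ -960.50)
1/(x + M) = 1/(√485 - 1921/2) = 1/(-1921/2 + √485)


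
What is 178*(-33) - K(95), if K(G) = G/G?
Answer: -5875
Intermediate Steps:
K(G) = 1
178*(-33) - K(95) = 178*(-33) - 1*1 = -5874 - 1 = -5875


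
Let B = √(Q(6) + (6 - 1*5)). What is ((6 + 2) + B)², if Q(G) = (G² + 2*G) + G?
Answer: (8 + √55)² ≈ 237.66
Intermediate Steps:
Q(G) = G² + 3*G
B = √55 (B = √(6*(3 + 6) + (6 - 1*5)) = √(6*9 + (6 - 5)) = √(54 + 1) = √55 ≈ 7.4162)
((6 + 2) + B)² = ((6 + 2) + √55)² = (8 + √55)²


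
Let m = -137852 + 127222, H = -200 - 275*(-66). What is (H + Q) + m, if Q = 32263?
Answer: 39583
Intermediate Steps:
H = 17950 (H = -200 + 18150 = 17950)
m = -10630
(H + Q) + m = (17950 + 32263) - 10630 = 50213 - 10630 = 39583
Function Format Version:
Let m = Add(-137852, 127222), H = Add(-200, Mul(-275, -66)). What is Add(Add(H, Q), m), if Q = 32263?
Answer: 39583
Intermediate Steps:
H = 17950 (H = Add(-200, 18150) = 17950)
m = -10630
Add(Add(H, Q), m) = Add(Add(17950, 32263), -10630) = Add(50213, -10630) = 39583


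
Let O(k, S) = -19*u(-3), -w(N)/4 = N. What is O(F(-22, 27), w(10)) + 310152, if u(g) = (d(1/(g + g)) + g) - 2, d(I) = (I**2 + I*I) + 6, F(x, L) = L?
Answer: 5582375/18 ≈ 3.1013e+5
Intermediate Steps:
d(I) = 6 + 2*I**2 (d(I) = (I**2 + I**2) + 6 = 2*I**2 + 6 = 6 + 2*I**2)
w(N) = -4*N
u(g) = 4 + g + 1/(2*g**2) (u(g) = ((6 + 2*(1/(g + g))**2) + g) - 2 = ((6 + 2*(1/(2*g))**2) + g) - 2 = ((6 + 2*(1/(4*g**2))) + g) - 2 = ((6 + 1/(2*g**2)) + g) - 2 = (6 + g + 1/(2*g**2)) - 2 = 4 + g + 1/(2*g**2))
O(k, S) = -361/18 (O(k, S) = -19*(4 - 3 + (1/2)/(-3)**2) = -19*(4 - 3 + (1/2)*(1/9)) = -19*(4 - 3 + 1/18) = -19*19/18 = -361/18)
O(F(-22, 27), w(10)) + 310152 = -361/18 + 310152 = 5582375/18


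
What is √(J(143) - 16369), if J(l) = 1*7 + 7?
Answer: I*√16355 ≈ 127.89*I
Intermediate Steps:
J(l) = 14 (J(l) = 7 + 7 = 14)
√(J(143) - 16369) = √(14 - 16369) = √(-16355) = I*√16355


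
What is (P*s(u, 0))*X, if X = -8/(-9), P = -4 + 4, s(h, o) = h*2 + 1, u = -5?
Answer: 0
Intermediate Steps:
s(h, o) = 1 + 2*h (s(h, o) = 2*h + 1 = 1 + 2*h)
P = 0
X = 8/9 (X = -8*(-⅑) = 8/9 ≈ 0.88889)
(P*s(u, 0))*X = (0*(1 + 2*(-5)))*(8/9) = (0*(1 - 10))*(8/9) = (0*(-9))*(8/9) = 0*(8/9) = 0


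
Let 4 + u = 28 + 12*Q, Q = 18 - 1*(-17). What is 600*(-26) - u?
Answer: -16044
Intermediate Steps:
Q = 35 (Q = 18 + 17 = 35)
u = 444 (u = -4 + (28 + 12*35) = -4 + (28 + 420) = -4 + 448 = 444)
600*(-26) - u = 600*(-26) - 1*444 = -15600 - 444 = -16044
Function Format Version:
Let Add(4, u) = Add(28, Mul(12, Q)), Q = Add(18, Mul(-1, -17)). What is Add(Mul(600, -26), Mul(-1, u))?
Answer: -16044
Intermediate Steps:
Q = 35 (Q = Add(18, 17) = 35)
u = 444 (u = Add(-4, Add(28, Mul(12, 35))) = Add(-4, Add(28, 420)) = Add(-4, 448) = 444)
Add(Mul(600, -26), Mul(-1, u)) = Add(Mul(600, -26), Mul(-1, 444)) = Add(-15600, -444) = -16044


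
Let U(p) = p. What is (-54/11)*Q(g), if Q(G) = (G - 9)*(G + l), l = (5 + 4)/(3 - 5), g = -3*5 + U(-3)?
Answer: -32805/11 ≈ -2982.3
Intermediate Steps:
g = -18 (g = -3*5 - 3 = -15 - 3 = -18)
l = -9/2 (l = 9/(-2) = 9*(-½) = -9/2 ≈ -4.5000)
Q(G) = (-9 + G)*(-9/2 + G) (Q(G) = (G - 9)*(G - 9/2) = (-9 + G)*(-9/2 + G))
(-54/11)*Q(g) = (-54/11)*(81/2 + (-18)² - 27/2*(-18)) = (-54*1/11)*(81/2 + 324 + 243) = -54/11*1215/2 = -32805/11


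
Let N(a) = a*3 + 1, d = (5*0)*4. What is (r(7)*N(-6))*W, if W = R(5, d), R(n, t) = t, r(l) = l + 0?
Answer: 0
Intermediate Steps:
r(l) = l
d = 0 (d = 0*4 = 0)
N(a) = 1 + 3*a (N(a) = 3*a + 1 = 1 + 3*a)
W = 0
(r(7)*N(-6))*W = (7*(1 + 3*(-6)))*0 = (7*(1 - 18))*0 = (7*(-17))*0 = -119*0 = 0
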